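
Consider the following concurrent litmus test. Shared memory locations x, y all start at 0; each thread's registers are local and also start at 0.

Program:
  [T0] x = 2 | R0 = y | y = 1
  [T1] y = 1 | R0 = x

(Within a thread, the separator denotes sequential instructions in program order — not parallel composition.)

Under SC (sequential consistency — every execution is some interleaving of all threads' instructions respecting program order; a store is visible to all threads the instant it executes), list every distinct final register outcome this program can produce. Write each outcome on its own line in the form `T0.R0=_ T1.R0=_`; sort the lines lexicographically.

T0.R0=0 T1.R0=2
T0.R0=1 T1.R0=0
T0.R0=1 T1.R0=2

outcome vector order: (T0.R0,T1.R0)
|SC outcomes| = 3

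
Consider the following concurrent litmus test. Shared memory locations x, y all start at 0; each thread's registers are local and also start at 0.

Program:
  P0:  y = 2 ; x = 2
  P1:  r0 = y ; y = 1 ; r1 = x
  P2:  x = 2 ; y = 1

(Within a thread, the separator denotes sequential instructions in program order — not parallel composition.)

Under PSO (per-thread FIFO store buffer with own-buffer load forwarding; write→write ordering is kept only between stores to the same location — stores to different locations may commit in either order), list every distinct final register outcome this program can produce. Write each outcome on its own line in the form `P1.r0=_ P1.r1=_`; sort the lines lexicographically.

outcome vector order: (P1.r0,P1.r1)
|PSO outcomes| = 6

P1.r0=0 P1.r1=0
P1.r0=0 P1.r1=2
P1.r0=1 P1.r1=0
P1.r0=1 P1.r1=2
P1.r0=2 P1.r1=0
P1.r0=2 P1.r1=2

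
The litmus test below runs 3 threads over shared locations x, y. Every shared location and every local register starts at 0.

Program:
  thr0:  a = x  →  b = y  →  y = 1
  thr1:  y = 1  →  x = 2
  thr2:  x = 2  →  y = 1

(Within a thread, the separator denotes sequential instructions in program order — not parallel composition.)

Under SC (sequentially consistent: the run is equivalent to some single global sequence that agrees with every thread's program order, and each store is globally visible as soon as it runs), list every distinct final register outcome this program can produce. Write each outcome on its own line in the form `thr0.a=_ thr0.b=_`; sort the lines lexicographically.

thr0.a=0 thr0.b=0
thr0.a=0 thr0.b=1
thr0.a=2 thr0.b=0
thr0.a=2 thr0.b=1

outcome vector order: (thr0.a,thr0.b)
|SC outcomes| = 4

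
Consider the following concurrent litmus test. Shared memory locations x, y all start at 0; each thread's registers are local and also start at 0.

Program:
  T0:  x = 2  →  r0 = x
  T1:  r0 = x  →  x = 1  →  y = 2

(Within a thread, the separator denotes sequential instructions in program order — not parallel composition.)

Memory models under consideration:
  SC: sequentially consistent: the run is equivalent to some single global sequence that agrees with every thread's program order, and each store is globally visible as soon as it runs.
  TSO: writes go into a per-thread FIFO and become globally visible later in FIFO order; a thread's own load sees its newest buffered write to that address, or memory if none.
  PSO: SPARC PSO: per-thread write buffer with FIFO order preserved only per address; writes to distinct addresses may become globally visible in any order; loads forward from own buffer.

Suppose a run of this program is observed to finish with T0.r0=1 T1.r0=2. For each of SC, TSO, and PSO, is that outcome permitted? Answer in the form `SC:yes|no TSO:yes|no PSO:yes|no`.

outcome vector order: (T0.r0,T1.r0)
SC: 4 outcomes — {1/0 1/2 2/0 2/2}
TSO: 4 outcomes — {1/0 1/2 2/0 2/2}
PSO: 4 outcomes — {1/0 1/2 2/0 2/2}
target 1/2 ∈ {SC,TSO,PSO}

SC:yes TSO:yes PSO:yes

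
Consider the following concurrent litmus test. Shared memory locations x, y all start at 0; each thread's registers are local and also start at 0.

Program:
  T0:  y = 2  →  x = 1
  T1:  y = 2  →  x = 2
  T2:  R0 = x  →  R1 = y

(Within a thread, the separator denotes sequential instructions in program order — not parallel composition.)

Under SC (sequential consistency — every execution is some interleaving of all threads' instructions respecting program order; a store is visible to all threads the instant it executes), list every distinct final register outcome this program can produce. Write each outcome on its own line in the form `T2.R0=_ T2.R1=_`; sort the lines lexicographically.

outcome vector order: (T2.R0,T2.R1)
|SC outcomes| = 4

T2.R0=0 T2.R1=0
T2.R0=0 T2.R1=2
T2.R0=1 T2.R1=2
T2.R0=2 T2.R1=2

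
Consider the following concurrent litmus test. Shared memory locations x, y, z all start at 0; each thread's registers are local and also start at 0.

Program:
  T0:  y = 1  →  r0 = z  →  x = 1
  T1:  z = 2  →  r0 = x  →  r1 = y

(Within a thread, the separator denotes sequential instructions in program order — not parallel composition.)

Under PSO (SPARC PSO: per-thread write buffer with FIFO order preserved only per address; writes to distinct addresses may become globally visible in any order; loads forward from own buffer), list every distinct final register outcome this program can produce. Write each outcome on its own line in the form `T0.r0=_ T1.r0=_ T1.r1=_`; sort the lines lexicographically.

T0.r0=0 T1.r0=0 T1.r1=0
T0.r0=0 T1.r0=0 T1.r1=1
T0.r0=0 T1.r0=1 T1.r1=0
T0.r0=0 T1.r0=1 T1.r1=1
T0.r0=2 T1.r0=0 T1.r1=0
T0.r0=2 T1.r0=0 T1.r1=1
T0.r0=2 T1.r0=1 T1.r1=0
T0.r0=2 T1.r0=1 T1.r1=1

outcome vector order: (T0.r0,T1.r0,T1.r1)
|PSO outcomes| = 8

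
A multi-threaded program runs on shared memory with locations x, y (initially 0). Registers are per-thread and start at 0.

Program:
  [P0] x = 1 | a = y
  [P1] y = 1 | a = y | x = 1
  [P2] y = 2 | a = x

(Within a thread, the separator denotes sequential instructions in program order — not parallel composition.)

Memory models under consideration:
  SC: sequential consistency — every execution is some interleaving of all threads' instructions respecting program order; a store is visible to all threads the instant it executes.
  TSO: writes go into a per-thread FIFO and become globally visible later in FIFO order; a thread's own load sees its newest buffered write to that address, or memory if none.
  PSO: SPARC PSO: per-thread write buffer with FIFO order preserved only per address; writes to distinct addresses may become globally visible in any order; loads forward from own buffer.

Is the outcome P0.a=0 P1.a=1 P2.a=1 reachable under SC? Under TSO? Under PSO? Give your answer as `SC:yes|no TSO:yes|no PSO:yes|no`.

outcome vector order: (P0.a,P1.a,P2.a)
SC (9): <0 1 1>; <0 2 1>; <1 1 0>; <1 1 1>; <1 2 1>; <2 1 0>; <2 1 1>; <2 2 0>; <2 2 1>
TSO (12): <0 1 0>; <0 1 1>; <0 2 0>; <0 2 1>; <1 1 0>; <1 1 1>; <1 2 0>; <1 2 1>; <2 1 0>; <2 1 1>; <2 2 0>; <2 2 1>
PSO (12): <0 1 0>; <0 1 1>; <0 2 0>; <0 2 1>; <1 1 0>; <1 1 1>; <1 2 0>; <1 2 1>; <2 1 0>; <2 1 1>; <2 2 0>; <2 2 1>
target <0 1 1> ∈ {SC,TSO,PSO}

SC:yes TSO:yes PSO:yes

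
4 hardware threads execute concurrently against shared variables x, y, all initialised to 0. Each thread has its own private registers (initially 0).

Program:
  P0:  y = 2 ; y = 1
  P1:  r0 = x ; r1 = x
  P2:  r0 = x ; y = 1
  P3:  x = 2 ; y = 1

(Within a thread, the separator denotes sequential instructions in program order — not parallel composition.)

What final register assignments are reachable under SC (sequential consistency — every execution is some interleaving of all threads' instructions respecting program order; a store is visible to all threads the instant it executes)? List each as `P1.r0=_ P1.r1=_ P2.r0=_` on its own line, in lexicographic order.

outcome vector order: (P1.r0,P1.r1,P2.r0)
|SC outcomes| = 6

P1.r0=0 P1.r1=0 P2.r0=0
P1.r0=0 P1.r1=0 P2.r0=2
P1.r0=0 P1.r1=2 P2.r0=0
P1.r0=0 P1.r1=2 P2.r0=2
P1.r0=2 P1.r1=2 P2.r0=0
P1.r0=2 P1.r1=2 P2.r0=2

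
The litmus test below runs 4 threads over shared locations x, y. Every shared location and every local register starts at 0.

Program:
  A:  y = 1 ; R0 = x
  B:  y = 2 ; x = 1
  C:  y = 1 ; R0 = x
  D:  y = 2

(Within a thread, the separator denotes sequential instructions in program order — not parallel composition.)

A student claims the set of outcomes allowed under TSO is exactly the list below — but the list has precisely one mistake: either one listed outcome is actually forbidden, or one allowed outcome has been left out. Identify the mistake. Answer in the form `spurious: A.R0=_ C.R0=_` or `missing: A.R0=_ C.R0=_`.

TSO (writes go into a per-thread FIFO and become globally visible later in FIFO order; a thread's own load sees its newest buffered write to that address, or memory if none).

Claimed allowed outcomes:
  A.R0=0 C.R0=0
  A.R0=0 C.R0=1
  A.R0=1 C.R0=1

outcome vector order: (A.R0,C.R0)
under TSO → (0,0) (0,1) (1,0) (1,1)
TSO∖claimed = {(1,0)}

missing: A.R0=1 C.R0=0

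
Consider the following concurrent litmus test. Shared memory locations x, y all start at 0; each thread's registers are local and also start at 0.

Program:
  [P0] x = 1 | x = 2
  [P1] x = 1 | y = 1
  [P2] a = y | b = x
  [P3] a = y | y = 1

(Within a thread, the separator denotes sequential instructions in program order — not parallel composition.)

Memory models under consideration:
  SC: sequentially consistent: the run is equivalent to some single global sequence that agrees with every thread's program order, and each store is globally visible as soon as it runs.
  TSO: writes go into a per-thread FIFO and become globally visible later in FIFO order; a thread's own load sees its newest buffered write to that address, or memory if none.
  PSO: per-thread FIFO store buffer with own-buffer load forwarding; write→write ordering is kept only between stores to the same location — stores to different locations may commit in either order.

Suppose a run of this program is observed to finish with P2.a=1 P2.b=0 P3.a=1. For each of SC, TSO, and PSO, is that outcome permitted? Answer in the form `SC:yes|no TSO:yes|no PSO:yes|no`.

outcome vector order: (P2.a,P2.b,P3.a)
under SC → 0/0/0, 0/0/1, 0/1/0, 0/1/1, 0/2/0, 0/2/1, 1/0/0, 1/1/0, 1/1/1, 1/2/0, 1/2/1
under TSO → 0/0/0, 0/0/1, 0/1/0, 0/1/1, 0/2/0, 0/2/1, 1/0/0, 1/1/0, 1/1/1, 1/2/0, 1/2/1
under PSO → 0/0/0, 0/0/1, 0/1/0, 0/1/1, 0/2/0, 0/2/1, 1/0/0, 1/0/1, 1/1/0, 1/1/1, 1/2/0, 1/2/1
target 1/0/1 ∈ {PSO}

SC:no TSO:no PSO:yes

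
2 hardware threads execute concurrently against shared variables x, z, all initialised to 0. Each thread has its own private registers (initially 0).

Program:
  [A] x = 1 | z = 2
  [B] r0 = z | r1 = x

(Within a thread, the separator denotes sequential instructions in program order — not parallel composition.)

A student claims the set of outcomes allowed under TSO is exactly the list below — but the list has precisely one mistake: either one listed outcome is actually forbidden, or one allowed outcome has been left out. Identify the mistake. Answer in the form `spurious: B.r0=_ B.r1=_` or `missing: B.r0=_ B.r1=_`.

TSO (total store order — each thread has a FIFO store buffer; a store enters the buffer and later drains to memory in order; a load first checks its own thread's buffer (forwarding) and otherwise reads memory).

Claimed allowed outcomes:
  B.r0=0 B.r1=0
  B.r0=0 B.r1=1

missing: B.r0=2 B.r1=1

outcome vector order: (B.r0,B.r1)
TSO (3): (0,0); (0,1); (2,1)
TSO∖claimed = {(2,1)}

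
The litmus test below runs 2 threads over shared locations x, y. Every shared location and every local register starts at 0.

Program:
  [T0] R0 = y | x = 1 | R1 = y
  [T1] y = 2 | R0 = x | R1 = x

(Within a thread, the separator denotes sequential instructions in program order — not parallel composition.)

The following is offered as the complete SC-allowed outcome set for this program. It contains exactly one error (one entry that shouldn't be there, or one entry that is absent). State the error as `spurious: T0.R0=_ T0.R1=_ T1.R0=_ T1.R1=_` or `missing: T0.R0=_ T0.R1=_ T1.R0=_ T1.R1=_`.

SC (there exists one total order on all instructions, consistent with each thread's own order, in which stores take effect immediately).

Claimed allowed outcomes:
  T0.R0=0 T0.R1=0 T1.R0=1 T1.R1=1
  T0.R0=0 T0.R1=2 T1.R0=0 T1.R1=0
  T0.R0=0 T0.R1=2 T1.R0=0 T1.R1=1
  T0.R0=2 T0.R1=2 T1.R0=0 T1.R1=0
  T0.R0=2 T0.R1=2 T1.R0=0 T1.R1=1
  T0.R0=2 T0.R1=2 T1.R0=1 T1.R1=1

missing: T0.R0=0 T0.R1=2 T1.R0=1 T1.R1=1

outcome vector order: (T0.R0,T0.R1,T1.R0,T1.R1)
under SC → 0011, 0200, 0201, 0211, 2200, 2201, 2211
SC∖claimed = {0211}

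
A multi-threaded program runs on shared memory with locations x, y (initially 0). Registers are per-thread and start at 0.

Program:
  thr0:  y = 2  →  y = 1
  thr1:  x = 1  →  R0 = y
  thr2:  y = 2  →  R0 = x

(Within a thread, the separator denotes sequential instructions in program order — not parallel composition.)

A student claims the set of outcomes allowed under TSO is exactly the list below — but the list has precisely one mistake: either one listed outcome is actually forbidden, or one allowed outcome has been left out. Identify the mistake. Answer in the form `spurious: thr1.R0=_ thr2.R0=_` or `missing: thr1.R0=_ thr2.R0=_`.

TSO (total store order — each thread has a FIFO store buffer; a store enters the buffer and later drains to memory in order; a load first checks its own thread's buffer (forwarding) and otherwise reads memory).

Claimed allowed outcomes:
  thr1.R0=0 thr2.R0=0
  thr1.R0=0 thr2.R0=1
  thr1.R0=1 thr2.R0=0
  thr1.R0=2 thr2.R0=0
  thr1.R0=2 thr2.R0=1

missing: thr1.R0=1 thr2.R0=1

outcome vector order: (thr1.R0,thr2.R0)
[TSO] allowed = {(0,0) (0,1) (1,0) (1,1) (2,0) (2,1)}
TSO∖claimed = {(1,1)}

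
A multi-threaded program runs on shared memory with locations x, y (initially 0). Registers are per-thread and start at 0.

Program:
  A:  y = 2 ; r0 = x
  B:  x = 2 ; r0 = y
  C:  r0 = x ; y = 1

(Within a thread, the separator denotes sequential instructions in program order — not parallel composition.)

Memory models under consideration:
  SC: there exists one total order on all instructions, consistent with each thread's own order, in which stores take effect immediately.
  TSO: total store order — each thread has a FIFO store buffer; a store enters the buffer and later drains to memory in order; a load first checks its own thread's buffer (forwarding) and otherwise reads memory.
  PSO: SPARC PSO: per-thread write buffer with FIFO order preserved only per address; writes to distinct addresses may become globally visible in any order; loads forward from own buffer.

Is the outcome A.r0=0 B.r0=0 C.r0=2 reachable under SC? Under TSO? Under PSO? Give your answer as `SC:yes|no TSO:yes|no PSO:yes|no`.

outcome vector order: (A.r0,B.r0,C.r0)
SC: 10 outcomes — {<0 1 0>, <0 1 2>, <0 2 0>, <0 2 2>, <2 0 0>, <2 0 2>, <2 1 0>, <2 1 2>, <2 2 0>, <2 2 2>}
TSO: 12 outcomes — {<0 0 0>, <0 0 2>, <0 1 0>, <0 1 2>, <0 2 0>, <0 2 2>, <2 0 0>, <2 0 2>, <2 1 0>, <2 1 2>, <2 2 0>, <2 2 2>}
PSO: 12 outcomes — {<0 0 0>, <0 0 2>, <0 1 0>, <0 1 2>, <0 2 0>, <0 2 2>, <2 0 0>, <2 0 2>, <2 1 0>, <2 1 2>, <2 2 0>, <2 2 2>}
target <0 0 2> ∈ {TSO,PSO}

SC:no TSO:yes PSO:yes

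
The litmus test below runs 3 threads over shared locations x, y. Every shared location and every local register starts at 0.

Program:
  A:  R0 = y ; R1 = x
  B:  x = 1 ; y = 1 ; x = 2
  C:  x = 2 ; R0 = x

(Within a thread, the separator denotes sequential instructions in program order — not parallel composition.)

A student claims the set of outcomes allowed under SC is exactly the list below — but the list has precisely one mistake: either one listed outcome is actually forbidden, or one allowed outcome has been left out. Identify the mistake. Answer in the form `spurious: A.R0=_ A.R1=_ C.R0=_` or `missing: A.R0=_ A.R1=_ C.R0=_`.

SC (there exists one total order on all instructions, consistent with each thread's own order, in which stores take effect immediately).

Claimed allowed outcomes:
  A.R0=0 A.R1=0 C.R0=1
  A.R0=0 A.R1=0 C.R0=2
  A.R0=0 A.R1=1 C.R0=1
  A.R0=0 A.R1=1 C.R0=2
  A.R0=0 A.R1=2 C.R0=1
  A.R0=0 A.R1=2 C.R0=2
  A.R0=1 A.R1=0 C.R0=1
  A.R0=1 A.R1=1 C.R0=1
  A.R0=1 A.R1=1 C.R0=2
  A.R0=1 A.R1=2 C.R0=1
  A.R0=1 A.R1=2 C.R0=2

outcome vector order: (A.R0,A.R1,C.R0)
SC (10): (0,0,1), (0,0,2), (0,1,1), (0,1,2), (0,2,1), (0,2,2), (1,1,1), (1,1,2), (1,2,1), (1,2,2)
claimed∖SC = {(1,0,1)}

spurious: A.R0=1 A.R1=0 C.R0=1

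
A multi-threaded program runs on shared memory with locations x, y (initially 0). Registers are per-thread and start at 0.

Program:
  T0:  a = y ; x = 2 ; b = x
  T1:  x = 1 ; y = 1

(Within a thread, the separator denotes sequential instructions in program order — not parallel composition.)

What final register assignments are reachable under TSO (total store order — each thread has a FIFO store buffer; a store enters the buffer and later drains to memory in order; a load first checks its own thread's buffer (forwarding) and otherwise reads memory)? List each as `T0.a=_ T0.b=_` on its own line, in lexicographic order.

outcome vector order: (T0.a,T0.b)
|TSO outcomes| = 3

T0.a=0 T0.b=1
T0.a=0 T0.b=2
T0.a=1 T0.b=2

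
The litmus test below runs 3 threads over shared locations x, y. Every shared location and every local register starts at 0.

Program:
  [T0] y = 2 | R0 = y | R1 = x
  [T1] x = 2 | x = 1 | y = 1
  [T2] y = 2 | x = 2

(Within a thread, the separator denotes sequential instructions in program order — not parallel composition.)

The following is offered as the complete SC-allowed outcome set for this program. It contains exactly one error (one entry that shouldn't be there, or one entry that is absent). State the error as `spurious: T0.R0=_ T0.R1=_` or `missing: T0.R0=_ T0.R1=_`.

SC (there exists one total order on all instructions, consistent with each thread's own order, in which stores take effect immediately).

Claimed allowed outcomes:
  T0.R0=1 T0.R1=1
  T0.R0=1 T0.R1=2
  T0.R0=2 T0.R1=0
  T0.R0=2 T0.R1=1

outcome vector order: (T0.R0,T0.R1)
under SC → <1 1>; <1 2>; <2 0>; <2 1>; <2 2>
SC∖claimed = {<2 2>}

missing: T0.R0=2 T0.R1=2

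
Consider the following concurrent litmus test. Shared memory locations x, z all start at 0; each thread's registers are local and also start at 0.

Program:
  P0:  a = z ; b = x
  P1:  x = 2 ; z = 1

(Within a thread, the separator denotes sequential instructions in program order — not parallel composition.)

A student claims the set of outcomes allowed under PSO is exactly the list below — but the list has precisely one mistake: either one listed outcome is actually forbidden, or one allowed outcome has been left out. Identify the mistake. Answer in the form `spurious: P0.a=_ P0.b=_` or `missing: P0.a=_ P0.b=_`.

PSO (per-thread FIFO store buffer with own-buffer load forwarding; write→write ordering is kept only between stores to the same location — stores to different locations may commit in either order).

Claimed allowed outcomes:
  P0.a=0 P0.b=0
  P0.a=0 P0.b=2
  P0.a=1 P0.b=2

missing: P0.a=1 P0.b=0

outcome vector order: (P0.a,P0.b)
PSO (4): 00 02 10 12
PSO∖claimed = {10}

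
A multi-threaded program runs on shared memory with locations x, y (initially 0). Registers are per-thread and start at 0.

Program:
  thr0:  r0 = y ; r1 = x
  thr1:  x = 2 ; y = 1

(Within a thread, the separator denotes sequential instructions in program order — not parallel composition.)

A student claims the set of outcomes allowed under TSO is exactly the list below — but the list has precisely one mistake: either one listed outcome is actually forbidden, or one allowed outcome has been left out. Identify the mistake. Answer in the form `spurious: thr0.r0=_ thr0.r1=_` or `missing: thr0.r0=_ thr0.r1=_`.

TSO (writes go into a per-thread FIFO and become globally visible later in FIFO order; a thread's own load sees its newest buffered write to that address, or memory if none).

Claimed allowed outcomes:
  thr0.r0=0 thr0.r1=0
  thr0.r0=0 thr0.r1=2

missing: thr0.r0=1 thr0.r1=2

outcome vector order: (thr0.r0,thr0.r1)
[TSO] allowed = {00; 02; 12}
TSO∖claimed = {12}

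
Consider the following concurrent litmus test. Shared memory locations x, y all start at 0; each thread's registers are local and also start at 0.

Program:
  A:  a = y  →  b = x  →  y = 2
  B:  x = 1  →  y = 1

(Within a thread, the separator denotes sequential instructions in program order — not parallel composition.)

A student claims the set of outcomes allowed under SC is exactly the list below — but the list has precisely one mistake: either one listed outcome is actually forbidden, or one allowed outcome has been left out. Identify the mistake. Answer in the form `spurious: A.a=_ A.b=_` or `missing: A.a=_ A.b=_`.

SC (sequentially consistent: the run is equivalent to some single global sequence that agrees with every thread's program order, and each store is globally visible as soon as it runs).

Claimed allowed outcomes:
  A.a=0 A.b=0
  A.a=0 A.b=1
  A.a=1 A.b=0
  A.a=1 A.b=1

spurious: A.a=1 A.b=0

outcome vector order: (A.a,A.b)
SC (3): (0,0), (0,1), (1,1)
claimed∖SC = {(1,0)}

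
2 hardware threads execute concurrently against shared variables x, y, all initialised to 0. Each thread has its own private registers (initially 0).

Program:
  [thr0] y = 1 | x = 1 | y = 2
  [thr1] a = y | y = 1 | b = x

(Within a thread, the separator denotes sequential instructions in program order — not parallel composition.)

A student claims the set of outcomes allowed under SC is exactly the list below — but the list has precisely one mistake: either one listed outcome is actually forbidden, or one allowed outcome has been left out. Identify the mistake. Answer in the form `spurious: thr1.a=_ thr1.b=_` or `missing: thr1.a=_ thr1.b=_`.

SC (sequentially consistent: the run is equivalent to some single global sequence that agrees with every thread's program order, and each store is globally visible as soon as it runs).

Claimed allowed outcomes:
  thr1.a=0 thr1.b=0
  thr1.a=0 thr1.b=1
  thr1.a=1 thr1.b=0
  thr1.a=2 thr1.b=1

missing: thr1.a=1 thr1.b=1

outcome vector order: (thr1.a,thr1.b)
SC (5): 0/0, 0/1, 1/0, 1/1, 2/1
SC∖claimed = {1/1}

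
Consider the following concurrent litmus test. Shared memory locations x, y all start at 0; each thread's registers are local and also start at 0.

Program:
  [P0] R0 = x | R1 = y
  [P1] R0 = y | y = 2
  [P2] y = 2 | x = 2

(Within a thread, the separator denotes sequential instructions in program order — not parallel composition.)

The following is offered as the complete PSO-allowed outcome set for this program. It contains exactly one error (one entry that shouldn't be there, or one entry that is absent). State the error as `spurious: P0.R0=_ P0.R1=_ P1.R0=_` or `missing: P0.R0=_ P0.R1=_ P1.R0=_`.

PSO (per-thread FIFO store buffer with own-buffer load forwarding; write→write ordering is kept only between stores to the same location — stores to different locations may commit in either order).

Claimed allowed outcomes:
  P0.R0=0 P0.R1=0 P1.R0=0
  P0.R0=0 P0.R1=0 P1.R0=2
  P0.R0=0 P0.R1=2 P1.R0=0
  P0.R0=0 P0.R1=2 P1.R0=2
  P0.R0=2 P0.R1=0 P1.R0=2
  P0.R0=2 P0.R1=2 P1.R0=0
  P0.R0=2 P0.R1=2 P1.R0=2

outcome vector order: (P0.R0,P0.R1,P1.R0)
[PSO] allowed = {0/0/0; 0/0/2; 0/2/0; 0/2/2; 2/0/0; 2/0/2; 2/2/0; 2/2/2}
PSO∖claimed = {2/0/0}

missing: P0.R0=2 P0.R1=0 P1.R0=0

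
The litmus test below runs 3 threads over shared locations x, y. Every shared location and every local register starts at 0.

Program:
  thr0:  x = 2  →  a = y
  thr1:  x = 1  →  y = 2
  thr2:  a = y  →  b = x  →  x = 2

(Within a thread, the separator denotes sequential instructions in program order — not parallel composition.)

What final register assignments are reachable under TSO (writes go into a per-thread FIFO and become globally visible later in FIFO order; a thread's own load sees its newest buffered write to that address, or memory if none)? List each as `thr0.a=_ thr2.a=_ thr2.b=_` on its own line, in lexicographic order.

thr0.a=0 thr2.a=0 thr2.b=0
thr0.a=0 thr2.a=0 thr2.b=1
thr0.a=0 thr2.a=0 thr2.b=2
thr0.a=0 thr2.a=2 thr2.b=1
thr0.a=0 thr2.a=2 thr2.b=2
thr0.a=2 thr2.a=0 thr2.b=0
thr0.a=2 thr2.a=0 thr2.b=1
thr0.a=2 thr2.a=0 thr2.b=2
thr0.a=2 thr2.a=2 thr2.b=1
thr0.a=2 thr2.a=2 thr2.b=2

outcome vector order: (thr0.a,thr2.a,thr2.b)
|TSO outcomes| = 10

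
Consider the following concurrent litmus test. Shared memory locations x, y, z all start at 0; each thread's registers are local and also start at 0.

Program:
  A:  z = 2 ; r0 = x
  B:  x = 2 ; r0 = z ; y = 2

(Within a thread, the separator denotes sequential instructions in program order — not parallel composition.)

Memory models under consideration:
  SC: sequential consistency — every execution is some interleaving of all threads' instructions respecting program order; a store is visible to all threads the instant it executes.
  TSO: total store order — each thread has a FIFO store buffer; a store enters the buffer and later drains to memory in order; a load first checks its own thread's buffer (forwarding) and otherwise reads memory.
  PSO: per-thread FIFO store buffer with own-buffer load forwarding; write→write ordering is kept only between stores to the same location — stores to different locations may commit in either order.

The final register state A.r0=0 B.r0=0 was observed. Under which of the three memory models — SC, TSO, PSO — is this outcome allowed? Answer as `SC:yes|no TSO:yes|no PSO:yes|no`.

outcome vector order: (A.r0,B.r0)
[SC] allowed = {0/2, 2/0, 2/2}
[TSO] allowed = {0/0, 0/2, 2/0, 2/2}
[PSO] allowed = {0/0, 0/2, 2/0, 2/2}
target 0/0 ∈ {TSO,PSO}

SC:no TSO:yes PSO:yes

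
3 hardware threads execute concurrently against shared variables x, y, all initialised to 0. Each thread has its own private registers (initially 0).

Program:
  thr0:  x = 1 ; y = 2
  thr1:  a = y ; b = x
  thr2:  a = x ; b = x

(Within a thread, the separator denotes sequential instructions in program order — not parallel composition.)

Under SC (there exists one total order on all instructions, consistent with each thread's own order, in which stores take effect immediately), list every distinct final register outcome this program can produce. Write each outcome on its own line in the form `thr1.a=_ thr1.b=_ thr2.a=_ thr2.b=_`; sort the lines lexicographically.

thr1.a=0 thr1.b=0 thr2.a=0 thr2.b=0
thr1.a=0 thr1.b=0 thr2.a=0 thr2.b=1
thr1.a=0 thr1.b=0 thr2.a=1 thr2.b=1
thr1.a=0 thr1.b=1 thr2.a=0 thr2.b=0
thr1.a=0 thr1.b=1 thr2.a=0 thr2.b=1
thr1.a=0 thr1.b=1 thr2.a=1 thr2.b=1
thr1.a=2 thr1.b=1 thr2.a=0 thr2.b=0
thr1.a=2 thr1.b=1 thr2.a=0 thr2.b=1
thr1.a=2 thr1.b=1 thr2.a=1 thr2.b=1

outcome vector order: (thr1.a,thr1.b,thr2.a,thr2.b)
|SC outcomes| = 9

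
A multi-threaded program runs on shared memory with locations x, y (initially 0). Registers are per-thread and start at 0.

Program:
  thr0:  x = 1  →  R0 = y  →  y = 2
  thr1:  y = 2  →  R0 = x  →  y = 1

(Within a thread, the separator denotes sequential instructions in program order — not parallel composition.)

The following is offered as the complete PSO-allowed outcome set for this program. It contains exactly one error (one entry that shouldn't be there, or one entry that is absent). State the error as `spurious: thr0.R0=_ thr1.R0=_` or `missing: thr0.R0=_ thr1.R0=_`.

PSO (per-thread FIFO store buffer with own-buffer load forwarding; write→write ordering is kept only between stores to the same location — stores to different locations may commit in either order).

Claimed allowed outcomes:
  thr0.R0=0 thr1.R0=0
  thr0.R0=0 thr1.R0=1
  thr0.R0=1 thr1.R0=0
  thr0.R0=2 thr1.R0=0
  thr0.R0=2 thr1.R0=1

outcome vector order: (thr0.R0,thr1.R0)
PSO: 6 outcomes — {00 01 10 11 20 21}
PSO∖claimed = {11}

missing: thr0.R0=1 thr1.R0=1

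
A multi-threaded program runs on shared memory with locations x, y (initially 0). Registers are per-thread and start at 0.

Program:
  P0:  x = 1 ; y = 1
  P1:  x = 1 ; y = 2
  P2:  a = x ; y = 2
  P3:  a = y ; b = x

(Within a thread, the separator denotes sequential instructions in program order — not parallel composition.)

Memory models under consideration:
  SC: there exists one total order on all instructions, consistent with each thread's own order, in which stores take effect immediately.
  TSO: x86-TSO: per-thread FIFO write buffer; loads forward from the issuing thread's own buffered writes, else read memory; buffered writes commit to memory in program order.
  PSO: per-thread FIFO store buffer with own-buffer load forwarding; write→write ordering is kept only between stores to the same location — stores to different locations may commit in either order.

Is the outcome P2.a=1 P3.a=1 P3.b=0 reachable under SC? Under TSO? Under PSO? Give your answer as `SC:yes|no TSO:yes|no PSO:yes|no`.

outcome vector order: (P2.a,P3.a,P3.b)
under SC → 0/0/0 0/0/1 0/1/1 0/2/0 0/2/1 1/0/0 1/0/1 1/1/1 1/2/1
under TSO → 0/0/0 0/0/1 0/1/1 0/2/0 0/2/1 1/0/0 1/0/1 1/1/1 1/2/1
under PSO → 0/0/0 0/0/1 0/1/0 0/1/1 0/2/0 0/2/1 1/0/0 1/0/1 1/1/0 1/1/1 1/2/0 1/2/1
target 1/1/0 ∈ {PSO}

SC:no TSO:no PSO:yes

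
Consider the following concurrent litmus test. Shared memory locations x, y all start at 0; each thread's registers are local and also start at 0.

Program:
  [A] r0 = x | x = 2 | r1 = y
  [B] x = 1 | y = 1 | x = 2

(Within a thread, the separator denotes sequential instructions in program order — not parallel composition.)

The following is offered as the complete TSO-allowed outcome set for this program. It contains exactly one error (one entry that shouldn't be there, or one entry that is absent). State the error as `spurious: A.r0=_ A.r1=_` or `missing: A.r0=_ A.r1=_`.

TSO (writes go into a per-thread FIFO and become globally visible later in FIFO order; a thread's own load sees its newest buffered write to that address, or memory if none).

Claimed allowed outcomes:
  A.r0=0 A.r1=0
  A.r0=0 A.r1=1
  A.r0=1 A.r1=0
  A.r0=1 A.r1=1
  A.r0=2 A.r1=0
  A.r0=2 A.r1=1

spurious: A.r0=2 A.r1=0

outcome vector order: (A.r0,A.r1)
TSO: 5 outcomes — {0/0; 0/1; 1/0; 1/1; 2/1}
claimed∖TSO = {2/0}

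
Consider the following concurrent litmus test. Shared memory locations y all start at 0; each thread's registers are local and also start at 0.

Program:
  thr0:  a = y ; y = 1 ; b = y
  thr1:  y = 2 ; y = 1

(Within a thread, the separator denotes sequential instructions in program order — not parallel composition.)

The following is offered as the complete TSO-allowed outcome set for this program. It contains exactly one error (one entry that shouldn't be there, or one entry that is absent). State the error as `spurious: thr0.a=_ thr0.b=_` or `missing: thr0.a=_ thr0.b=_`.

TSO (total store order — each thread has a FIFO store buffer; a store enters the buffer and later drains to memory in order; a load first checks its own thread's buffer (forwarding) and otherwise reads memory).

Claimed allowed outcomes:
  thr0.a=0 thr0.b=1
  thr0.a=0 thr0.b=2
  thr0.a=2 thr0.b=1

outcome vector order: (thr0.a,thr0.b)
under TSO → (0,1) (0,2) (1,1) (2,1)
TSO∖claimed = {(1,1)}

missing: thr0.a=1 thr0.b=1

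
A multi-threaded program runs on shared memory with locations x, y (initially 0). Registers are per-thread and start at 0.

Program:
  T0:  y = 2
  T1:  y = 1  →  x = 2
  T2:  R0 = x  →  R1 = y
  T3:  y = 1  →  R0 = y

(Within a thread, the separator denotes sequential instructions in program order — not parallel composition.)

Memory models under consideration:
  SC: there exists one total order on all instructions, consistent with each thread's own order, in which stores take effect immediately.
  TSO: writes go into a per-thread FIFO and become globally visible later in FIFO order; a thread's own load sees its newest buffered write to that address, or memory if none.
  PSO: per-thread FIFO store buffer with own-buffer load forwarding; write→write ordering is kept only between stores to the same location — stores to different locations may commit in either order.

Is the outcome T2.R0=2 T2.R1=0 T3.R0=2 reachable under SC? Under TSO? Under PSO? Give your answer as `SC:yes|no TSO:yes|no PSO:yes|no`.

outcome vector order: (T2.R0,T2.R1,T3.R0)
SC: 10 outcomes — {(0,0,1); (0,0,2); (0,1,1); (0,1,2); (0,2,1); (0,2,2); (2,1,1); (2,1,2); (2,2,1); (2,2,2)}
TSO: 10 outcomes — {(0,0,1); (0,0,2); (0,1,1); (0,1,2); (0,2,1); (0,2,2); (2,1,1); (2,1,2); (2,2,1); (2,2,2)}
PSO: 12 outcomes — {(0,0,1); (0,0,2); (0,1,1); (0,1,2); (0,2,1); (0,2,2); (2,0,1); (2,0,2); (2,1,1); (2,1,2); (2,2,1); (2,2,2)}
target (2,0,2) ∈ {PSO}

SC:no TSO:no PSO:yes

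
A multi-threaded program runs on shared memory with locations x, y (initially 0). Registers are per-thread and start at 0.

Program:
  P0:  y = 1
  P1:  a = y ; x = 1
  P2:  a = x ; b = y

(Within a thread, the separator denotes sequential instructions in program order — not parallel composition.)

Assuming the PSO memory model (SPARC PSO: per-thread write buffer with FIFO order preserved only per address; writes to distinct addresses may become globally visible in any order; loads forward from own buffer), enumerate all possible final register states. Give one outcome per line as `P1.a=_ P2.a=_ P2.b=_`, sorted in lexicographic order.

outcome vector order: (P1.a,P2.a,P2.b)
|PSO outcomes| = 7

P1.a=0 P2.a=0 P2.b=0
P1.a=0 P2.a=0 P2.b=1
P1.a=0 P2.a=1 P2.b=0
P1.a=0 P2.a=1 P2.b=1
P1.a=1 P2.a=0 P2.b=0
P1.a=1 P2.a=0 P2.b=1
P1.a=1 P2.a=1 P2.b=1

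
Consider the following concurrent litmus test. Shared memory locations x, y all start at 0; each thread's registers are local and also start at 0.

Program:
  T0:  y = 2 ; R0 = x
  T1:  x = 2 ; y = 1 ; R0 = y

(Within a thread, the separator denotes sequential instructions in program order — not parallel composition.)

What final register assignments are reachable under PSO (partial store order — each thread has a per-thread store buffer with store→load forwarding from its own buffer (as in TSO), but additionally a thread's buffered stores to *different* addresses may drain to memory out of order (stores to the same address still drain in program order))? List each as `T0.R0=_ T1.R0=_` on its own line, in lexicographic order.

outcome vector order: (T0.R0,T1.R0)
|PSO outcomes| = 4

T0.R0=0 T1.R0=1
T0.R0=0 T1.R0=2
T0.R0=2 T1.R0=1
T0.R0=2 T1.R0=2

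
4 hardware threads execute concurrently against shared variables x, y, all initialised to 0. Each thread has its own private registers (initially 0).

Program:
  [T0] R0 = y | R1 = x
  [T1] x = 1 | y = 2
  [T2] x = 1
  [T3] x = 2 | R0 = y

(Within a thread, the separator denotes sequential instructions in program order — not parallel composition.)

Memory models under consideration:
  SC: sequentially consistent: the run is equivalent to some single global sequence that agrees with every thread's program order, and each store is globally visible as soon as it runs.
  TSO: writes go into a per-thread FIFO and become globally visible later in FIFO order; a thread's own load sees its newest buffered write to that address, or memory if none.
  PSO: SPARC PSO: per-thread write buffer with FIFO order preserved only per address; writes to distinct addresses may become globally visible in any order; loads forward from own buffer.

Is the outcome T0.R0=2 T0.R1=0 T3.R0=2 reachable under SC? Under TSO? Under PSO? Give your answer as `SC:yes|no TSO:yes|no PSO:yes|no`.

outcome vector order: (T0.R0,T0.R1,T3.R0)
[SC] allowed = {0/0/0 0/0/2 0/1/0 0/1/2 0/2/0 0/2/2 2/1/0 2/1/2 2/2/0 2/2/2}
[TSO] allowed = {0/0/0 0/0/2 0/1/0 0/1/2 0/2/0 0/2/2 2/1/0 2/1/2 2/2/0 2/2/2}
[PSO] allowed = {0/0/0 0/0/2 0/1/0 0/1/2 0/2/0 0/2/2 2/0/0 2/0/2 2/1/0 2/1/2 2/2/0 2/2/2}
target 2/0/2 ∈ {PSO}

SC:no TSO:no PSO:yes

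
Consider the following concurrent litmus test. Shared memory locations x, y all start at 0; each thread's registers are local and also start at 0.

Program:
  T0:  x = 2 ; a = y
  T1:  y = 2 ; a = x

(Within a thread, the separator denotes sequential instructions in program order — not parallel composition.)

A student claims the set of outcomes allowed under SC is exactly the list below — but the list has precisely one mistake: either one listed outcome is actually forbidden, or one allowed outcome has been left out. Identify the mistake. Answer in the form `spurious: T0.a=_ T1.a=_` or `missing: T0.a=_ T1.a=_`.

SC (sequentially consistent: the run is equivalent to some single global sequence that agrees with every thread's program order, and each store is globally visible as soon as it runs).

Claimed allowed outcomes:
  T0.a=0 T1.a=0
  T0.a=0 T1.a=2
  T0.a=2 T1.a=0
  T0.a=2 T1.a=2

spurious: T0.a=0 T1.a=0

outcome vector order: (T0.a,T1.a)
[SC] allowed = {02 20 22}
claimed∖SC = {00}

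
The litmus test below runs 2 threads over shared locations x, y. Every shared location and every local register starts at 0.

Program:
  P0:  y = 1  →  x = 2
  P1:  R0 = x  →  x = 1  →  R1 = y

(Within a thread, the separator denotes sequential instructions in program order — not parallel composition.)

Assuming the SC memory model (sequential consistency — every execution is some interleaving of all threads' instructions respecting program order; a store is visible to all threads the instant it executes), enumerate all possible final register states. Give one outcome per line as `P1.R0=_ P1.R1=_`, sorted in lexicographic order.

P1.R0=0 P1.R1=0
P1.R0=0 P1.R1=1
P1.R0=2 P1.R1=1

outcome vector order: (P1.R0,P1.R1)
|SC outcomes| = 3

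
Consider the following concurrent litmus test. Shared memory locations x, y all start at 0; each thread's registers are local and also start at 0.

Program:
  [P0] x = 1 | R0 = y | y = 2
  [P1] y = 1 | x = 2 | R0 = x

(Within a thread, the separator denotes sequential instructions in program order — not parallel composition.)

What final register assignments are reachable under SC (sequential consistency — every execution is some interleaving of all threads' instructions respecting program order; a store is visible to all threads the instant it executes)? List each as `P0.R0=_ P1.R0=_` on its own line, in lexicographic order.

P0.R0=0 P1.R0=2
P0.R0=1 P1.R0=1
P0.R0=1 P1.R0=2

outcome vector order: (P0.R0,P1.R0)
|SC outcomes| = 3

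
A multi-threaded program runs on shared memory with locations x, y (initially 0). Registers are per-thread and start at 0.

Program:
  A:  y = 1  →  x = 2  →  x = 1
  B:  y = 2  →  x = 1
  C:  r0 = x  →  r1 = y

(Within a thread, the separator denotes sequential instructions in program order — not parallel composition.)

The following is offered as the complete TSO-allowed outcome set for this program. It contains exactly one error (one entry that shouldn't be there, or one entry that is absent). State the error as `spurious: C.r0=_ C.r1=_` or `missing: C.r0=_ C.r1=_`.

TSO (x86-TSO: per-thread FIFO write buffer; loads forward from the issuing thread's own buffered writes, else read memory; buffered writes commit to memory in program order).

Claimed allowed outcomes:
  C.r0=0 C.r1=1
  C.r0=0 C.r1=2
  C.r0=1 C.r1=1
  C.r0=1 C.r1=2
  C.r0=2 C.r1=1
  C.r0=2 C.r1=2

missing: C.r0=0 C.r1=0

outcome vector order: (C.r0,C.r1)
under TSO → <0 0> <0 1> <0 2> <1 1> <1 2> <2 1> <2 2>
TSO∖claimed = {<0 0>}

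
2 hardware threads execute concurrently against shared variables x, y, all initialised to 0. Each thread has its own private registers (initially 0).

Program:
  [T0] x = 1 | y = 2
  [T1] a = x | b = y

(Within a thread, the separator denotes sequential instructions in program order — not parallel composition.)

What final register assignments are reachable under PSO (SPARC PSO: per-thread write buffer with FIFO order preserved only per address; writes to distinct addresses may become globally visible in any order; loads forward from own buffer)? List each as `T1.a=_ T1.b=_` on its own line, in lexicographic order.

T1.a=0 T1.b=0
T1.a=0 T1.b=2
T1.a=1 T1.b=0
T1.a=1 T1.b=2

outcome vector order: (T1.a,T1.b)
|PSO outcomes| = 4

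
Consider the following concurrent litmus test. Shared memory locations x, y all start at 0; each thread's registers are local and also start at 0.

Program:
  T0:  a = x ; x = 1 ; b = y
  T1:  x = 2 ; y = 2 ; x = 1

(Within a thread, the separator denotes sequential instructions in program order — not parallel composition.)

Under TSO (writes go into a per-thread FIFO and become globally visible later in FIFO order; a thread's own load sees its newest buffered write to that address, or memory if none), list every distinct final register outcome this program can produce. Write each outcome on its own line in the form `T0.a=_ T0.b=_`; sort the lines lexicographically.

outcome vector order: (T0.a,T0.b)
|TSO outcomes| = 5

T0.a=0 T0.b=0
T0.a=0 T0.b=2
T0.a=1 T0.b=2
T0.a=2 T0.b=0
T0.a=2 T0.b=2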